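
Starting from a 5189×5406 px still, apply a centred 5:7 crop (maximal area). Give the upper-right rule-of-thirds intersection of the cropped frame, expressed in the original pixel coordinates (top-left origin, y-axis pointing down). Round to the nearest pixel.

x = 3238 px, y = 1802 px

5189/5406 > 5/7, so the 5:7 crop keeps the full height 5406 and trims width to 5406 × 5/7 = 3861.43 px.
Left offset = (5189 − 3861.43)/2 = 663.79 px; top offset = 0.
Upper-right is two-thirds across and one-third down within the crop:
x = 663.79 + 2 × 3861.43/3 ≈ 3238; y = 0.00 + 1 × 5406.00/3 ≈ 1802.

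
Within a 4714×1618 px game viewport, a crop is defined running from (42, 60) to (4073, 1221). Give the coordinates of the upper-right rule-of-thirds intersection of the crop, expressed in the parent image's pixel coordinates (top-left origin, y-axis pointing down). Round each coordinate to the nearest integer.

(2729, 447)

Crop width = 4073 − 42 = 4031 px; one third is 1343.67 px.
Crop height = 1221 − 60 = 1161 px; one third is 387.00 px.
The upper-right point is two-thirds across and one-third down within the crop:
x = 42 + 2 × 1343.67 ≈ 2729; y = 60 + 1 × 387.00 ≈ 447.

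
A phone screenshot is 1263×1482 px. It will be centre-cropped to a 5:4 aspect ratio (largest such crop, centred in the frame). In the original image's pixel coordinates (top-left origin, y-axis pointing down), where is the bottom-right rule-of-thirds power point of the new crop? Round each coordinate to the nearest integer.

1263/1482 < 5/4, so the 5:4 crop keeps the full width 1263 and trims height to 1263 × 4/5 = 1010.40 px.
Top offset = (1482 − 1010.40)/2 = 235.80 px; left offset = 0.
Bottom-right is two-thirds across and two-thirds down within the crop:
x = 0.00 + 2 × 1263.00/3 ≈ 842; y = 235.80 + 2 × 1010.40/3 ≈ 909.

(842, 909)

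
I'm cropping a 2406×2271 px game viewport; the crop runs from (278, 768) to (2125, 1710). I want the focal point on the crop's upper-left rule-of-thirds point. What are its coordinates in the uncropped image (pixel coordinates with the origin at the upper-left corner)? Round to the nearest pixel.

(894, 1082)

Crop width = 2125 − 278 = 1847 px; one third is 615.67 px.
Crop height = 1710 − 768 = 942 px; one third is 314.00 px.
The upper-left point is one-third across and one-third down within the crop:
x = 278 + 1 × 615.67 ≈ 894; y = 768 + 1 × 314.00 ≈ 1082.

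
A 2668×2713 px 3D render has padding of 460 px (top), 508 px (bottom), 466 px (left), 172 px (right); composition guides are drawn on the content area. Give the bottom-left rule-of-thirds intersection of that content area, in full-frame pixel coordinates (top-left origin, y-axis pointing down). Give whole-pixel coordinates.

Content width = 2668 − 466 − 172 = 2030 px; content height = 2713 − 460 − 508 = 1745 px.
Bottom-left is one-third across and two-thirds down within the content area.
x = 466 + 1 × 2030/3 = 466 + 676.67 ≈ 1143
y = 460 + 2 × 1745/3 = 460 + 1163.33 ≈ 1623

(1143, 1623)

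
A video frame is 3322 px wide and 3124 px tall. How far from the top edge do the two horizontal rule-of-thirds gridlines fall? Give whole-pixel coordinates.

1041 px and 2083 px

3124 / 3 = 1041.33, so the horizontal lines sit at one and two thirds of 3124.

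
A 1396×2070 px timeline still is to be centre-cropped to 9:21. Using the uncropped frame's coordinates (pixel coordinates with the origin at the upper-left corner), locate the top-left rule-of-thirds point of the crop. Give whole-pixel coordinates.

1396/2070 > 9/21, so the 9:21 crop keeps the full height 2070 and trims width to 2070 × 9/21 = 887.14 px.
Left offset = (1396 − 887.14)/2 = 254.43 px; top offset = 0.
Top-left is one-third across and one-third down within the crop:
x = 254.43 + 1 × 887.14/3 ≈ 550; y = 0.00 + 1 × 2070.00/3 ≈ 690.

x = 550 px, y = 690 px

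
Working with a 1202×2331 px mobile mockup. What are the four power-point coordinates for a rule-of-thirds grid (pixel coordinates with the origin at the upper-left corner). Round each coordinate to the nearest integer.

One third of 1202 is 400.67; one third of 2331 is 777.
Vertical third lines at x = 401 and x = 801; horizontal third lines at y = 777 and y = 1554.

(401, 777), (801, 777), (401, 1554), (801, 1554)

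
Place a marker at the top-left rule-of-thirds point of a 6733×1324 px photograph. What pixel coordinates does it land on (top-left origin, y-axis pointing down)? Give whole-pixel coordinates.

The top-left point sits one-third of the way across and one-third of the way down.
x = 1 × 6733/3 ≈ 2244; y = 1 × 1324/3 ≈ 441.

(2244, 441)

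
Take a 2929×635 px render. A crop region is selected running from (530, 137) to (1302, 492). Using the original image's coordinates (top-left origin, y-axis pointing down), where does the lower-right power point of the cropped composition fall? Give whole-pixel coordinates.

x = 1045 px, y = 374 px

Crop width = 1302 − 530 = 772 px; one third is 257.33 px.
Crop height = 492 − 137 = 355 px; one third is 118.33 px.
The lower-right point is two-thirds across and two-thirds down within the crop:
x = 530 + 2 × 257.33 ≈ 1045; y = 137 + 2 × 118.33 ≈ 374.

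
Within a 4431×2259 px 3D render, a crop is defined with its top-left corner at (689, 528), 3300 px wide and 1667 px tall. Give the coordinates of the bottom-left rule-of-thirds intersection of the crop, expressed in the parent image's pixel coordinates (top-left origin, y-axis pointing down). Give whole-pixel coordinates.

One third of the crop width 3300 is 1100.00 px.
One third of the crop height 1667 is 555.67 px.
The bottom-left point is one-third across and two-thirds down within the crop:
x = 689 + 1 × 1100.00 ≈ 1789; y = 528 + 2 × 555.67 ≈ 1639.

(1789, 1639)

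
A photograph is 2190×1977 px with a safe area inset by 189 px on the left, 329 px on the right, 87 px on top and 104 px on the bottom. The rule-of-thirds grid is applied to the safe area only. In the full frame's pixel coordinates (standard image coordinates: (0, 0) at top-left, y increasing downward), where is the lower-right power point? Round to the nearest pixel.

Content width = 2190 − 189 − 329 = 1672 px; content height = 1977 − 87 − 104 = 1786 px.
Lower-right is two-thirds across and two-thirds down within the safe area.
x = 189 + 2 × 1672/3 = 189 + 1114.67 ≈ 1304
y = 87 + 2 × 1786/3 = 87 + 1190.67 ≈ 1278

(1304, 1278)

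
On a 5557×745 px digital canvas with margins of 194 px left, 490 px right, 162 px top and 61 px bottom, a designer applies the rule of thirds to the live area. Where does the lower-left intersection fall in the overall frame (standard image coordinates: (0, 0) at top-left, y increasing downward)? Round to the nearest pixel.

(1818, 510)

Content width = 5557 − 194 − 490 = 4873 px; content height = 745 − 162 − 61 = 522 px.
Lower-left is one-third across and two-thirds down within the live area.
x = 194 + 1 × 4873/3 = 194 + 1624.33 ≈ 1818
y = 162 + 2 × 522/3 = 162 + 348.00 ≈ 510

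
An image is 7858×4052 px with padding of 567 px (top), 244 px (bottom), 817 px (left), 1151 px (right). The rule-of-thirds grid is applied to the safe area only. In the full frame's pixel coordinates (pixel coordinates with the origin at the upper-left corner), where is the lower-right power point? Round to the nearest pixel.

Content width = 7858 − 817 − 1151 = 5890 px; content height = 4052 − 567 − 244 = 3241 px.
Lower-right is two-thirds across and two-thirds down within the safe area.
x = 817 + 2 × 5890/3 = 817 + 3926.67 ≈ 4744
y = 567 + 2 × 3241/3 = 567 + 2160.67 ≈ 2728

x = 4744 px, y = 2728 px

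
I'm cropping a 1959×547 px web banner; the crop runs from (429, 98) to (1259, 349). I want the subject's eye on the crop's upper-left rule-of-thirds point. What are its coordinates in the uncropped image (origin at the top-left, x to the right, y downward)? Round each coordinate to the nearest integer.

Crop width = 1259 − 429 = 830 px; one third is 276.67 px.
Crop height = 349 − 98 = 251 px; one third is 83.67 px.
The upper-left point is one-third across and one-third down within the crop:
x = 429 + 1 × 276.67 ≈ 706; y = 98 + 1 × 83.67 ≈ 182.

(706, 182)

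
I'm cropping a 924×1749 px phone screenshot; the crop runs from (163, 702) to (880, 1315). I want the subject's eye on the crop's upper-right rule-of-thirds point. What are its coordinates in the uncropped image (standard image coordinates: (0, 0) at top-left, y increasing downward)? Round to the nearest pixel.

Crop width = 880 − 163 = 717 px; one third is 239.00 px.
Crop height = 1315 − 702 = 613 px; one third is 204.33 px.
The upper-right point is two-thirds across and one-third down within the crop:
x = 163 + 2 × 239.00 ≈ 641; y = 702 + 1 × 204.33 ≈ 906.

(641, 906)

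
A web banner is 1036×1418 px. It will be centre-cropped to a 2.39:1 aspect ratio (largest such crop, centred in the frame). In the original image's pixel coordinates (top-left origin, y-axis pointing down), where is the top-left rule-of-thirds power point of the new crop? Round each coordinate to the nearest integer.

x = 345 px, y = 637 px

1036/1418 < 2.39/1, so the 2.39:1 crop keeps the full width 1036 and trims height to 1036 × 1/2.39 = 433.47 px.
Top offset = (1418 − 433.47)/2 = 492.26 px; left offset = 0.
Top-left is one-third across and one-third down within the crop:
x = 0.00 + 1 × 1036.00/3 ≈ 345; y = 492.26 + 1 × 433.47/3 ≈ 637.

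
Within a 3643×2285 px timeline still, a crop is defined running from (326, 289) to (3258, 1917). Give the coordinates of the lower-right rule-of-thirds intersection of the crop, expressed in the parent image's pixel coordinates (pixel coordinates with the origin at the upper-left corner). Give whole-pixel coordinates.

Crop width = 3258 − 326 = 2932 px; one third is 977.33 px.
Crop height = 1917 − 289 = 1628 px; one third is 542.67 px.
The lower-right point is two-thirds across and two-thirds down within the crop:
x = 326 + 2 × 977.33 ≈ 2281; y = 289 + 2 × 542.67 ≈ 1374.

x = 2281 px, y = 1374 px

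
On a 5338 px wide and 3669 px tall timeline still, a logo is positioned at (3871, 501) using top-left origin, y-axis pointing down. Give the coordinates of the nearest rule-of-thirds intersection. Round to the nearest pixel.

x = 3559 px, y = 1223 px

Third lines: x ∈ {1779, 3559}, y ∈ {1223, 2446}.
3871 is closer to x = 3559; 501 is closer to y = 1223.
So the nearest intersection is the upper-right power point.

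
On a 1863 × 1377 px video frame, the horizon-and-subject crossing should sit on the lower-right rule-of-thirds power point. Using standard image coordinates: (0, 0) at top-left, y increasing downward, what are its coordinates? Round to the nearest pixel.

(1242, 918)

The lower-right point sits two-thirds of the way across and two-thirds of the way down.
x = 2 × 1863/3 ≈ 1242; y = 2 × 1377/3 ≈ 918.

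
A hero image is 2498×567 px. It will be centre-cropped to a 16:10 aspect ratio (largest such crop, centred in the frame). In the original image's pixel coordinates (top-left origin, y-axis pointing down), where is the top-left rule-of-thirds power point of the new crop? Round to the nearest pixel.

(1098, 189)

2498/567 > 16/10, so the 16:10 crop keeps the full height 567 and trims width to 567 × 16/10 = 907.20 px.
Left offset = (2498 − 907.20)/2 = 795.40 px; top offset = 0.
Top-left is one-third across and one-third down within the crop:
x = 795.40 + 1 × 907.20/3 ≈ 1098; y = 0.00 + 1 × 567.00/3 ≈ 189.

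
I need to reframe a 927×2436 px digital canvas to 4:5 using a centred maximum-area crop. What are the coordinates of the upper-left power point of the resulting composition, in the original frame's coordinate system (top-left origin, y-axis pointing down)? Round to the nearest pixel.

x = 309 px, y = 1025 px

927/2436 < 4/5, so the 4:5 crop keeps the full width 927 and trims height to 927 × 5/4 = 1158.75 px.
Top offset = (2436 − 1158.75)/2 = 638.62 px; left offset = 0.
Upper-left is one-third across and one-third down within the crop:
x = 0.00 + 1 × 927.00/3 ≈ 309; y = 638.62 + 1 × 1158.75/3 ≈ 1025.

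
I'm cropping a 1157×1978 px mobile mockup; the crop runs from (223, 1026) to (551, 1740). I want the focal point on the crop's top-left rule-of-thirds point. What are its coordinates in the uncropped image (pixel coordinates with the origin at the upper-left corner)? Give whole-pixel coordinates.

Crop width = 551 − 223 = 328 px; one third is 109.33 px.
Crop height = 1740 − 1026 = 714 px; one third is 238.00 px.
The top-left point is one-third across and one-third down within the crop:
x = 223 + 1 × 109.33 ≈ 332; y = 1026 + 1 × 238.00 ≈ 1264.

(332, 1264)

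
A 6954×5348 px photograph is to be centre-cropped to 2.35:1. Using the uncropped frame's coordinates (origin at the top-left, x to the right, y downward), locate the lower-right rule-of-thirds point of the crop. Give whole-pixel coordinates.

6954/5348 < 2.35/1, so the 2.35:1 crop keeps the full width 6954 and trims height to 6954 × 1/2.35 = 2959.15 px.
Top offset = (5348 − 2959.15)/2 = 1194.43 px; left offset = 0.
Lower-right is two-thirds across and two-thirds down within the crop:
x = 0.00 + 2 × 6954.00/3 ≈ 4636; y = 1194.43 + 2 × 2959.15/3 ≈ 3167.

(4636, 3167)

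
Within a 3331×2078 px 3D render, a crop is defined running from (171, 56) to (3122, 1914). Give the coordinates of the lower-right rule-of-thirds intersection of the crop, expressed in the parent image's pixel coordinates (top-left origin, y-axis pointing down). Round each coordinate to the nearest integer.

(2138, 1295)

Crop width = 3122 − 171 = 2951 px; one third is 983.67 px.
Crop height = 1914 − 56 = 1858 px; one third is 619.33 px.
The lower-right point is two-thirds across and two-thirds down within the crop:
x = 171 + 2 × 983.67 ≈ 2138; y = 56 + 2 × 619.33 ≈ 1295.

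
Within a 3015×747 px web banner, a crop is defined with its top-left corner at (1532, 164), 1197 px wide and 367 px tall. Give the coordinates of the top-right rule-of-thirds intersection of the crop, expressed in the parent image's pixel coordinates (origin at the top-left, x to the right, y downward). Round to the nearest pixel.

x = 2330 px, y = 286 px

One third of the crop width 1197 is 399.00 px.
One third of the crop height 367 is 122.33 px.
The top-right point is two-thirds across and one-third down within the crop:
x = 1532 + 2 × 399.00 ≈ 2330; y = 164 + 1 × 122.33 ≈ 286.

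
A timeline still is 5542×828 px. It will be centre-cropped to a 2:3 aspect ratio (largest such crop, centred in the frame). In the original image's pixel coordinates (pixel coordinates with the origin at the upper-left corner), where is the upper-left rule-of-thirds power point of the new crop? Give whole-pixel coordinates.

(2679, 276)

5542/828 > 2/3, so the 2:3 crop keeps the full height 828 and trims width to 828 × 2/3 = 552.00 px.
Left offset = (5542 − 552.00)/2 = 2495.00 px; top offset = 0.
Upper-left is one-third across and one-third down within the crop:
x = 2495.00 + 1 × 552.00/3 ≈ 2679; y = 0.00 + 1 × 828.00/3 ≈ 276.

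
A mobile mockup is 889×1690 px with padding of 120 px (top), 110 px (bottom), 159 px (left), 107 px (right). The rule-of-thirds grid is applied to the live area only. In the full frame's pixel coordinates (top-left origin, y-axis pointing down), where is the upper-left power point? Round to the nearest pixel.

(367, 607)

Content width = 889 − 159 − 107 = 623 px; content height = 1690 − 120 − 110 = 1460 px.
Upper-left is one-third across and one-third down within the live area.
x = 159 + 1 × 623/3 = 159 + 207.67 ≈ 367
y = 120 + 1 × 1460/3 = 120 + 486.67 ≈ 607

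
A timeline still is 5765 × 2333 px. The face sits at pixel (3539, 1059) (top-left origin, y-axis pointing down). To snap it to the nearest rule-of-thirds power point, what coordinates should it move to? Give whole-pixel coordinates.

x = 3843 px, y = 778 px

Third lines: x ∈ {1922, 3843}, y ∈ {778, 1555}.
3539 is closer to x = 3843; 1059 is closer to y = 778.
So the nearest intersection is the upper-right power point.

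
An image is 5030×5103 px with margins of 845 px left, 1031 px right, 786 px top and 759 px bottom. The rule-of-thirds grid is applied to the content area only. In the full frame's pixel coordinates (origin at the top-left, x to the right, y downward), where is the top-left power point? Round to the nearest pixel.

Content width = 5030 − 845 − 1031 = 3154 px; content height = 5103 − 786 − 759 = 3558 px.
Top-left is one-third across and one-third down within the content area.
x = 845 + 1 × 3154/3 = 845 + 1051.33 ≈ 1896
y = 786 + 1 × 3558/3 = 786 + 1186.00 ≈ 1972

x = 1896 px, y = 1972 px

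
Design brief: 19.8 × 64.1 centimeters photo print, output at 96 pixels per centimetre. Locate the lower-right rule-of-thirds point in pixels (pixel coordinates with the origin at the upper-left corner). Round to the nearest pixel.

x = 1267 px, y = 4102 px

In pixels the canvas is 19.8 × 96 = 1900.8 wide and 64.1 × 96 = 6153.6 tall.
The lower-right point is two-thirds across and two-thirds down:
x = 2 × 1900.8/3 ≈ 1267; y = 2 × 6153.6/3 ≈ 4102.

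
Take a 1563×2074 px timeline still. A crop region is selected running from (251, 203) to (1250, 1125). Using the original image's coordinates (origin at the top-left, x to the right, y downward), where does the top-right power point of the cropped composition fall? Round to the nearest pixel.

Crop width = 1250 − 251 = 999 px; one third is 333.00 px.
Crop height = 1125 − 203 = 922 px; one third is 307.33 px.
The top-right point is two-thirds across and one-third down within the crop:
x = 251 + 2 × 333.00 ≈ 917; y = 203 + 1 × 307.33 ≈ 510.

(917, 510)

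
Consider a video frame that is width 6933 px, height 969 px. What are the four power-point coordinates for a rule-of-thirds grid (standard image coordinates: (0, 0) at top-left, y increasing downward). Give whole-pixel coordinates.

One third of 6933 is 2311; one third of 969 is 323.
Vertical third lines at x = 2311 and x = 4622; horizontal third lines at y = 323 and y = 646.

(2311, 323), (4622, 323), (2311, 646), (4622, 646)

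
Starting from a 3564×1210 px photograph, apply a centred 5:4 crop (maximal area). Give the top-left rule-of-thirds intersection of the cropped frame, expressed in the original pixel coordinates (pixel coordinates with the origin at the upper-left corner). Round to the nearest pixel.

x = 1530 px, y = 403 px

3564/1210 > 5/4, so the 5:4 crop keeps the full height 1210 and trims width to 1210 × 5/4 = 1512.50 px.
Left offset = (3564 − 1512.50)/2 = 1025.75 px; top offset = 0.
Top-left is one-third across and one-third down within the crop:
x = 1025.75 + 1 × 1512.50/3 ≈ 1530; y = 0.00 + 1 × 1210.00/3 ≈ 403.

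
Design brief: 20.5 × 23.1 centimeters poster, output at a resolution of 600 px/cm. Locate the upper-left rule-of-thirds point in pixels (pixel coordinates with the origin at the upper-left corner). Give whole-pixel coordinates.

x = 4100 px, y = 4620 px

In pixels the canvas is 20.5 × 600 = 12300 wide and 23.1 × 600 = 13860 tall.
The upper-left point is one-third across and one-third down:
x = 1 × 12300/3 ≈ 4100; y = 1 × 13860/3 ≈ 4620.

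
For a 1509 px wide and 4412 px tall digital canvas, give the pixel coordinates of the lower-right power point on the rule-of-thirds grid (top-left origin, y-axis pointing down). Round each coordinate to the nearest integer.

x = 1006 px, y = 2941 px

The lower-right point sits two-thirds of the way across and two-thirds of the way down.
x = 2 × 1509/3 ≈ 1006; y = 2 × 4412/3 ≈ 2941.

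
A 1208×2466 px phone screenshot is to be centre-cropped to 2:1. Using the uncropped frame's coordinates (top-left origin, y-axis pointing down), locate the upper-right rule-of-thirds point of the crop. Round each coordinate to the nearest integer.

(805, 1132)

1208/2466 < 2/1, so the 2:1 crop keeps the full width 1208 and trims height to 1208 × 1/2 = 604.00 px.
Top offset = (2466 − 604.00)/2 = 931.00 px; left offset = 0.
Upper-right is two-thirds across and one-third down within the crop:
x = 0.00 + 2 × 1208.00/3 ≈ 805; y = 931.00 + 1 × 604.00/3 ≈ 1132.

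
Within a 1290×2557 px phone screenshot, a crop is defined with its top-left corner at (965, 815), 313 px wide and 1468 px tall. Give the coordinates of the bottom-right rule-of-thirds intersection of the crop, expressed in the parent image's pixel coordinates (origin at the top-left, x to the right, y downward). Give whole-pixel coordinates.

One third of the crop width 313 is 104.33 px.
One third of the crop height 1468 is 489.33 px.
The bottom-right point is two-thirds across and two-thirds down within the crop:
x = 965 + 2 × 104.33 ≈ 1174; y = 815 + 2 × 489.33 ≈ 1794.

x = 1174 px, y = 1794 px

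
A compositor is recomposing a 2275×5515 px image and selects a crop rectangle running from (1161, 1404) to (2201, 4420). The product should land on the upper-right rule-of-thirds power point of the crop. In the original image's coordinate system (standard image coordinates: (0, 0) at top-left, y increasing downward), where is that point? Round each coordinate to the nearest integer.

x = 1854 px, y = 2409 px

Crop width = 2201 − 1161 = 1040 px; one third is 346.67 px.
Crop height = 4420 − 1404 = 3016 px; one third is 1005.33 px.
The upper-right point is two-thirds across and one-third down within the crop:
x = 1161 + 2 × 346.67 ≈ 1854; y = 1404 + 1 × 1005.33 ≈ 2409.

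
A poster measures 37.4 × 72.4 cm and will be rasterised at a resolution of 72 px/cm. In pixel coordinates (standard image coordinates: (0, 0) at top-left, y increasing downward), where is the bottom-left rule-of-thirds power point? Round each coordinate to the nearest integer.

In pixels the canvas is 37.4 × 72 = 2692.8 wide and 72.4 × 72 = 5212.8 tall.
The bottom-left point is one-third across and two-thirds down:
x = 1 × 2692.8/3 ≈ 898; y = 2 × 5212.8/3 ≈ 3475.

x = 898 px, y = 3475 px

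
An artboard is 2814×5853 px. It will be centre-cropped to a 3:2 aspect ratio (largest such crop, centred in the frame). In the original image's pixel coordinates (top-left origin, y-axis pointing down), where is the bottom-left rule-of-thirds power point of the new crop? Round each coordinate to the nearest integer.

(938, 3239)

2814/5853 < 3/2, so the 3:2 crop keeps the full width 2814 and trims height to 2814 × 2/3 = 1876.00 px.
Top offset = (5853 − 1876.00)/2 = 1988.50 px; left offset = 0.
Bottom-left is one-third across and two-thirds down within the crop:
x = 0.00 + 1 × 2814.00/3 ≈ 938; y = 1988.50 + 2 × 1876.00/3 ≈ 3239.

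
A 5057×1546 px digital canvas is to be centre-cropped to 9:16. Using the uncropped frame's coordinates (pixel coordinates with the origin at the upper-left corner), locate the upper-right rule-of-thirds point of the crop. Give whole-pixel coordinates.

(2673, 515)

5057/1546 > 9/16, so the 9:16 crop keeps the full height 1546 and trims width to 1546 × 9/16 = 869.62 px.
Left offset = (5057 − 869.62)/2 = 2093.69 px; top offset = 0.
Upper-right is two-thirds across and one-third down within the crop:
x = 2093.69 + 2 × 869.62/3 ≈ 2673; y = 0.00 + 1 × 1546.00/3 ≈ 515.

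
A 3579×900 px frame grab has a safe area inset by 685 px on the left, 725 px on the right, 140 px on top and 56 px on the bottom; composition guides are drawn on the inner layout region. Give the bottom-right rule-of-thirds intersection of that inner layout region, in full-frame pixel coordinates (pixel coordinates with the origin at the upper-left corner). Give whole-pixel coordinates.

(2131, 609)

Content width = 3579 − 685 − 725 = 2169 px; content height = 900 − 140 − 56 = 704 px.
Bottom-right is two-thirds across and two-thirds down within the inner layout region.
x = 685 + 2 × 2169/3 = 685 + 1446.00 ≈ 2131
y = 140 + 2 × 704/3 = 140 + 469.33 ≈ 609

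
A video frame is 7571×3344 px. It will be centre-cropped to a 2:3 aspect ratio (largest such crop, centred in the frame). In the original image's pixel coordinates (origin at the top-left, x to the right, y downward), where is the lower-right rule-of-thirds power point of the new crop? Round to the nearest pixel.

(4157, 2229)

7571/3344 > 2/3, so the 2:3 crop keeps the full height 3344 and trims width to 3344 × 2/3 = 2229.33 px.
Left offset = (7571 − 2229.33)/2 = 2670.83 px; top offset = 0.
Lower-right is two-thirds across and two-thirds down within the crop:
x = 2670.83 + 2 × 2229.33/3 ≈ 4157; y = 0.00 + 2 × 3344.00/3 ≈ 2229.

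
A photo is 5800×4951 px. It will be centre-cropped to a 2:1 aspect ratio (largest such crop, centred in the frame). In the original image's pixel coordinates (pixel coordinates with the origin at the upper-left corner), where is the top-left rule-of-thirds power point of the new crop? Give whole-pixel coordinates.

(1933, 1992)

5800/4951 < 2/1, so the 2:1 crop keeps the full width 5800 and trims height to 5800 × 1/2 = 2900.00 px.
Top offset = (4951 − 2900.00)/2 = 1025.50 px; left offset = 0.
Top-left is one-third across and one-third down within the crop:
x = 0.00 + 1 × 5800.00/3 ≈ 1933; y = 1025.50 + 1 × 2900.00/3 ≈ 1992.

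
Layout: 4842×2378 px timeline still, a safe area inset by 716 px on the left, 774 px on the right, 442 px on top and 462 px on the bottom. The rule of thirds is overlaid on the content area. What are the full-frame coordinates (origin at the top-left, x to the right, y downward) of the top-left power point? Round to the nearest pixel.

Content width = 4842 − 716 − 774 = 3352 px; content height = 2378 − 442 − 462 = 1474 px.
Top-left is one-third across and one-third down within the content area.
x = 716 + 1 × 3352/3 = 716 + 1117.33 ≈ 1833
y = 442 + 1 × 1474/3 = 442 + 491.33 ≈ 933

x = 1833 px, y = 933 px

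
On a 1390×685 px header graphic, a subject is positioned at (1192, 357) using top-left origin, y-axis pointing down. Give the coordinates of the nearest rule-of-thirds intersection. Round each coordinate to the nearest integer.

Third lines: x ∈ {463, 927}, y ∈ {228, 457}.
1192 is closer to x = 927; 357 is closer to y = 457.
So the nearest intersection is the lower-right power point.

x = 927 px, y = 457 px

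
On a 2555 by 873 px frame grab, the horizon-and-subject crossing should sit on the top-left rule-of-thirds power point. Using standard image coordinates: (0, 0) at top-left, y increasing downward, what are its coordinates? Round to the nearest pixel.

The top-left point sits one-third of the way across and one-third of the way down.
x = 1 × 2555/3 ≈ 852; y = 1 × 873/3 ≈ 291.

(852, 291)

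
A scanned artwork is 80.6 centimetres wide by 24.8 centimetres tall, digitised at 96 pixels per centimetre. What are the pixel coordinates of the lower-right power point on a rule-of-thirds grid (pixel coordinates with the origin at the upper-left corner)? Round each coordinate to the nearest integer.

(5158, 1587)

In pixels the canvas is 80.6 × 96 = 7737.6 wide and 24.8 × 96 = 2380.8 tall.
The lower-right point is two-thirds across and two-thirds down:
x = 2 × 7737.6/3 ≈ 5158; y = 2 × 2380.8/3 ≈ 1587.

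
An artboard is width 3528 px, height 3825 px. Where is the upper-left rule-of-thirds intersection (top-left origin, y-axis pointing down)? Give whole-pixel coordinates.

x = 1176 px, y = 1275 px

The upper-left point sits one-third of the way across and one-third of the way down.
x = 1 × 3528/3 ≈ 1176; y = 1 × 3825/3 ≈ 1275.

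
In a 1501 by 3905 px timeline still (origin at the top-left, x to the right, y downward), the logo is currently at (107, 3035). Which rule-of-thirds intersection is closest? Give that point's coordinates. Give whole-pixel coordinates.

x = 500 px, y = 2603 px

Third lines: x ∈ {500, 1001}, y ∈ {1302, 2603}.
107 is closer to x = 500; 3035 is closer to y = 2603.
So the nearest intersection is the lower-left power point.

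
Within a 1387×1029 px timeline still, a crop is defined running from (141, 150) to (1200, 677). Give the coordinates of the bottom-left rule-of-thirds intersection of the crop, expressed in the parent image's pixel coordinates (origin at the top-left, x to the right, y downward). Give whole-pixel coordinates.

(494, 501)

Crop width = 1200 − 141 = 1059 px; one third is 353.00 px.
Crop height = 677 − 150 = 527 px; one third is 175.67 px.
The bottom-left point is one-third across and two-thirds down within the crop:
x = 141 + 1 × 353.00 ≈ 494; y = 150 + 2 × 175.67 ≈ 501.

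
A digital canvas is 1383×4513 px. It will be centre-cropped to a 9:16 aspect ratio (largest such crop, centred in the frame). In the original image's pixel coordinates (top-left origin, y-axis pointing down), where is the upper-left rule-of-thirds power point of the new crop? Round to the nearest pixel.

x = 461 px, y = 1847 px

1383/4513 < 9/16, so the 9:16 crop keeps the full width 1383 and trims height to 1383 × 16/9 = 2458.67 px.
Top offset = (4513 − 2458.67)/2 = 1027.17 px; left offset = 0.
Upper-left is one-third across and one-third down within the crop:
x = 0.00 + 1 × 1383.00/3 ≈ 461; y = 1027.17 + 1 × 2458.67/3 ≈ 1847.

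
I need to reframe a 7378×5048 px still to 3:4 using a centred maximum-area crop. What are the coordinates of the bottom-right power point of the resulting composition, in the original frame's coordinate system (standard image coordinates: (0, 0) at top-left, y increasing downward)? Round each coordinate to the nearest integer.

7378/5048 > 3/4, so the 3:4 crop keeps the full height 5048 and trims width to 5048 × 3/4 = 3786.00 px.
Left offset = (7378 − 3786.00)/2 = 1796.00 px; top offset = 0.
Bottom-right is two-thirds across and two-thirds down within the crop:
x = 1796.00 + 2 × 3786.00/3 ≈ 4320; y = 0.00 + 2 × 5048.00/3 ≈ 3365.

(4320, 3365)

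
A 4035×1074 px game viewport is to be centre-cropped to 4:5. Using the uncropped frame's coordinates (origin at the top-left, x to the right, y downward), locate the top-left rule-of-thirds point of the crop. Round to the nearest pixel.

x = 1874 px, y = 358 px

4035/1074 > 4/5, so the 4:5 crop keeps the full height 1074 and trims width to 1074 × 4/5 = 859.20 px.
Left offset = (4035 − 859.20)/2 = 1587.90 px; top offset = 0.
Top-left is one-third across and one-third down within the crop:
x = 1587.90 + 1 × 859.20/3 ≈ 1874; y = 0.00 + 1 × 1074.00/3 ≈ 358.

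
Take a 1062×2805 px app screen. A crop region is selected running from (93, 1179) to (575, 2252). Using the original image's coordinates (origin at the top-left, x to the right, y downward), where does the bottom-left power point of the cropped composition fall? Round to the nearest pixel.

Crop width = 575 − 93 = 482 px; one third is 160.67 px.
Crop height = 2252 − 1179 = 1073 px; one third is 357.67 px.
The bottom-left point is one-third across and two-thirds down within the crop:
x = 93 + 1 × 160.67 ≈ 254; y = 1179 + 2 × 357.67 ≈ 1894.

x = 254 px, y = 1894 px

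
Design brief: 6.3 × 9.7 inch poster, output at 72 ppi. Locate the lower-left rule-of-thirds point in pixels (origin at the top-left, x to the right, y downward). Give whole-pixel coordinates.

In pixels the canvas is 6.3 × 72 = 453.6 wide and 9.7 × 72 = 698.4 tall.
The lower-left point is one-third across and two-thirds down:
x = 1 × 453.6/3 ≈ 151; y = 2 × 698.4/3 ≈ 466.

x = 151 px, y = 466 px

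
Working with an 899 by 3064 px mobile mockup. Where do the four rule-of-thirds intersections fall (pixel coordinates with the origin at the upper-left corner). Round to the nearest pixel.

(300, 1021), (599, 1021), (300, 2043), (599, 2043)

One third of 899 is 299.67; one third of 3064 is 1021.33.
Vertical third lines at x = 300 and x = 599; horizontal third lines at y = 1021 and y = 2043.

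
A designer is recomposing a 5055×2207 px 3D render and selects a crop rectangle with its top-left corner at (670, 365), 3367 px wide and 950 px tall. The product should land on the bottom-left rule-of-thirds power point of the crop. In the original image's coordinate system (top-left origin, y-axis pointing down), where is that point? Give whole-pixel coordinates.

One third of the crop width 3367 is 1122.33 px.
One third of the crop height 950 is 316.67 px.
The bottom-left point is one-third across and two-thirds down within the crop:
x = 670 + 1 × 1122.33 ≈ 1792; y = 365 + 2 × 316.67 ≈ 998.

x = 1792 px, y = 998 px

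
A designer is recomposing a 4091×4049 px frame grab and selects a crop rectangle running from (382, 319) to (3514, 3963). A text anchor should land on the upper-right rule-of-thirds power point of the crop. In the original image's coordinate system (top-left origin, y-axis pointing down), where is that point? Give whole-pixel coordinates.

Crop width = 3514 − 382 = 3132 px; one third is 1044.00 px.
Crop height = 3963 − 319 = 3644 px; one third is 1214.67 px.
The upper-right point is two-thirds across and one-third down within the crop:
x = 382 + 2 × 1044.00 ≈ 2470; y = 319 + 1 × 1214.67 ≈ 1534.

x = 2470 px, y = 1534 px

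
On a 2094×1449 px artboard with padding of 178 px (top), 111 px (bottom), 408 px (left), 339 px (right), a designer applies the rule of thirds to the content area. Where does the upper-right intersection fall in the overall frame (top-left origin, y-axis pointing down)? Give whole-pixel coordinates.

(1306, 565)

Content width = 2094 − 408 − 339 = 1347 px; content height = 1449 − 178 − 111 = 1160 px.
Upper-right is two-thirds across and one-third down within the content area.
x = 408 + 2 × 1347/3 = 408 + 898.00 ≈ 1306
y = 178 + 1 × 1160/3 = 178 + 386.67 ≈ 565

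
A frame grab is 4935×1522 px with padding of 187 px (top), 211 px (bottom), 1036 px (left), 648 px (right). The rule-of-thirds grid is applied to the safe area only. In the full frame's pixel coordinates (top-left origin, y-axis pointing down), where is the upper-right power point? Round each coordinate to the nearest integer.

(3203, 562)

Content width = 4935 − 1036 − 648 = 3251 px; content height = 1522 − 187 − 211 = 1124 px.
Upper-right is two-thirds across and one-third down within the safe area.
x = 1036 + 2 × 3251/3 = 1036 + 2167.33 ≈ 3203
y = 187 + 1 × 1124/3 = 187 + 374.67 ≈ 562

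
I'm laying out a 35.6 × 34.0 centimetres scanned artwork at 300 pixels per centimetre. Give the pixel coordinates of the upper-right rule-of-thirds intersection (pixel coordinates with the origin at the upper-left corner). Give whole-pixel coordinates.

x = 7120 px, y = 3400 px

In pixels the canvas is 35.6 × 300 = 10680 wide and 34.0 × 300 = 10200 tall.
The upper-right point is two-thirds across and one-third down:
x = 2 × 10680/3 ≈ 7120; y = 1 × 10200/3 ≈ 3400.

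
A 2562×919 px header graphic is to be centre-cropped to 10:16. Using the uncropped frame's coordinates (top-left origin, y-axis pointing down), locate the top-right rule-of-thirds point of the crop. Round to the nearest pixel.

x = 1377 px, y = 306 px

2562/919 > 10/16, so the 10:16 crop keeps the full height 919 and trims width to 919 × 10/16 = 574.38 px.
Left offset = (2562 − 574.38)/2 = 993.81 px; top offset = 0.
Top-right is two-thirds across and one-third down within the crop:
x = 993.81 + 2 × 574.38/3 ≈ 1377; y = 0.00 + 1 × 919.00/3 ≈ 306.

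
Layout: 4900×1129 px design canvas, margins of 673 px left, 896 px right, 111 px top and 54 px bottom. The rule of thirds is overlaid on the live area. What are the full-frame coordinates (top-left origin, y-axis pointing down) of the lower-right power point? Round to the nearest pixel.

x = 2894 px, y = 754 px

Content width = 4900 − 673 − 896 = 3331 px; content height = 1129 − 111 − 54 = 964 px.
Lower-right is two-thirds across and two-thirds down within the live area.
x = 673 + 2 × 3331/3 = 673 + 2220.67 ≈ 2894
y = 111 + 2 × 964/3 = 111 + 642.67 ≈ 754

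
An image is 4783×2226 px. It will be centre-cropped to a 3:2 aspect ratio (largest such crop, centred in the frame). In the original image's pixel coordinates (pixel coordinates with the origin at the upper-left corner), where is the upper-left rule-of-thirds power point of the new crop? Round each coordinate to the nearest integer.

4783/2226 > 3/2, so the 3:2 crop keeps the full height 2226 and trims width to 2226 × 3/2 = 3339.00 px.
Left offset = (4783 − 3339.00)/2 = 722.00 px; top offset = 0.
Upper-left is one-third across and one-third down within the crop:
x = 722.00 + 1 × 3339.00/3 ≈ 1835; y = 0.00 + 1 × 2226.00/3 ≈ 742.

x = 1835 px, y = 742 px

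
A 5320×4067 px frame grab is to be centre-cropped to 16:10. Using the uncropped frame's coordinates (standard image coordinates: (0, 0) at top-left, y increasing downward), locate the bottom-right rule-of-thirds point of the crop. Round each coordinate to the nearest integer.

5320/4067 < 16/10, so the 16:10 crop keeps the full width 5320 and trims height to 5320 × 10/16 = 3325.00 px.
Top offset = (4067 − 3325.00)/2 = 371.00 px; left offset = 0.
Bottom-right is two-thirds across and two-thirds down within the crop:
x = 0.00 + 2 × 5320.00/3 ≈ 3547; y = 371.00 + 2 × 3325.00/3 ≈ 2588.

(3547, 2588)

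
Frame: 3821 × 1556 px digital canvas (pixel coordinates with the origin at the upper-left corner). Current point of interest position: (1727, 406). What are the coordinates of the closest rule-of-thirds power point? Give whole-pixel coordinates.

x = 1274 px, y = 519 px

Third lines: x ∈ {1274, 2547}, y ∈ {519, 1037}.
1727 is closer to x = 1274; 406 is closer to y = 519.
So the nearest intersection is the upper-left power point.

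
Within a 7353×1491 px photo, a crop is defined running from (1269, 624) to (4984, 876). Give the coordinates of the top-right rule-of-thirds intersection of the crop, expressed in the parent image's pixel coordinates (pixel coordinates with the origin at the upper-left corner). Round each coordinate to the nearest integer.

(3746, 708)

Crop width = 4984 − 1269 = 3715 px; one third is 1238.33 px.
Crop height = 876 − 624 = 252 px; one third is 84.00 px.
The top-right point is two-thirds across and one-third down within the crop:
x = 1269 + 2 × 1238.33 ≈ 3746; y = 624 + 1 × 84.00 ≈ 708.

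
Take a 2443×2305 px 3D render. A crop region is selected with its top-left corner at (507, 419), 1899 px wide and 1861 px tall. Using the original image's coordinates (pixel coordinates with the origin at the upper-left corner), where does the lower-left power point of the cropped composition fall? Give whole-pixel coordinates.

One third of the crop width 1899 is 633.00 px.
One third of the crop height 1861 is 620.33 px.
The lower-left point is one-third across and two-thirds down within the crop:
x = 507 + 1 × 633.00 ≈ 1140; y = 419 + 2 × 620.33 ≈ 1660.

(1140, 1660)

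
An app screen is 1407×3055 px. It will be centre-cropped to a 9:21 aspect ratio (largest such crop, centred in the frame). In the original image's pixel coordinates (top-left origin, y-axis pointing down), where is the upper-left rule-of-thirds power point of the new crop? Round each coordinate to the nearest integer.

1407/3055 > 9/21, so the 9:21 crop keeps the full height 3055 and trims width to 3055 × 9/21 = 1309.29 px.
Left offset = (1407 − 1309.29)/2 = 48.86 px; top offset = 0.
Upper-left is one-third across and one-third down within the crop:
x = 48.86 + 1 × 1309.29/3 ≈ 485; y = 0.00 + 1 × 3055.00/3 ≈ 1018.

x = 485 px, y = 1018 px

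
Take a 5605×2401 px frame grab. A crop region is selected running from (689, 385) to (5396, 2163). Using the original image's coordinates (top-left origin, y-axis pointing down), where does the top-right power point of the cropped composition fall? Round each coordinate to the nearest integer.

x = 3827 px, y = 978 px

Crop width = 5396 − 689 = 4707 px; one third is 1569.00 px.
Crop height = 2163 − 385 = 1778 px; one third is 592.67 px.
The top-right point is two-thirds across and one-third down within the crop:
x = 689 + 2 × 1569.00 ≈ 3827; y = 385 + 1 × 592.67 ≈ 978.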